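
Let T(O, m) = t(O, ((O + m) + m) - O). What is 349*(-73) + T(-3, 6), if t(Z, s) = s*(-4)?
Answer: -25525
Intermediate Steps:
t(Z, s) = -4*s
T(O, m) = -8*m (T(O, m) = -4*(((O + m) + m) - O) = -4*((O + 2*m) - O) = -8*m)
349*(-73) + T(-3, 6) = 349*(-73) - 8*6 = -25477 - 48 = -25525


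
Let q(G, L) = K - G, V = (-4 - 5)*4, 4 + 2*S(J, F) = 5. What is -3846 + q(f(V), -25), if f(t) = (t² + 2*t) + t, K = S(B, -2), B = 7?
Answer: -10067/2 ≈ -5033.5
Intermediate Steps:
S(J, F) = ½ (S(J, F) = -2 + (½)*5 = -2 + 5/2 = ½)
V = -36 (V = -9*4 = -36)
K = ½ ≈ 0.50000
f(t) = t² + 3*t
q(G, L) = ½ - G
-3846 + q(f(V), -25) = -3846 + (½ - (-36)*(3 - 36)) = -3846 + (½ - (-36)*(-33)) = -3846 + (½ - 1*1188) = -3846 + (½ - 1188) = -3846 - 2375/2 = -10067/2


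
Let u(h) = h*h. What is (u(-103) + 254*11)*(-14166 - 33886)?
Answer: -644040956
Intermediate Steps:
u(h) = h²
(u(-103) + 254*11)*(-14166 - 33886) = ((-103)² + 254*11)*(-14166 - 33886) = (10609 + 2794)*(-48052) = 13403*(-48052) = -644040956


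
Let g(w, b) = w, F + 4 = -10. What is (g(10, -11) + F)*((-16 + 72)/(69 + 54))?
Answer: -224/123 ≈ -1.8211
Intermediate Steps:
F = -14 (F = -4 - 10 = -14)
(g(10, -11) + F)*((-16 + 72)/(69 + 54)) = (10 - 14)*((-16 + 72)/(69 + 54)) = -224/123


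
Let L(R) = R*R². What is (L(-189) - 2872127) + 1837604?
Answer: -7785792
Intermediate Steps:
L(R) = R³
(L(-189) - 2872127) + 1837604 = ((-189)³ - 2872127) + 1837604 = (-6751269 - 2872127) + 1837604 = -9623396 + 1837604 = -7785792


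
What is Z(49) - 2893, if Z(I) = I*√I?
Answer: -2550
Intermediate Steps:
Z(I) = I^(3/2)
Z(49) - 2893 = 49^(3/2) - 2893 = 343 - 2893 = -2550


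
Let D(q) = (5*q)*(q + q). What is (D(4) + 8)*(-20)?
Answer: -3360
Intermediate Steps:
D(q) = 10*q² (D(q) = (5*q)*(2*q) = 10*q²)
(D(4) + 8)*(-20) = (10*4² + 8)*(-20) = (10*16 + 8)*(-20) = (160 + 8)*(-20) = 168*(-20) = -3360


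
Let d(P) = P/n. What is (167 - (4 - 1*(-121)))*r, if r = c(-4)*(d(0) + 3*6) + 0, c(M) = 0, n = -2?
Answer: 0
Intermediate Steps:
d(P) = -P/2 (d(P) = P/(-2) = P*(-1/2) = -P/2)
r = 0 (r = 0*(-1/2*0 + 3*6) + 0 = 0*(0 + 18) + 0 = 0*18 + 0 = 0 + 0 = 0)
(167 - (4 - 1*(-121)))*r = (167 - (4 - 1*(-121)))*0 = (167 - (4 + 121))*0 = (167 - 1*125)*0 = (167 - 125)*0 = 42*0 = 0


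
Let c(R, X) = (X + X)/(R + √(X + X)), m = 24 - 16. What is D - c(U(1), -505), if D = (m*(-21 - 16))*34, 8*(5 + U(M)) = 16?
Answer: -10258246/1019 - 1010*I*√1010/1019 ≈ -10067.0 - 31.5*I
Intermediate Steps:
U(M) = -3 (U(M) = -5 + (⅛)*16 = -5 + 2 = -3)
m = 8
c(R, X) = 2*X/(R + √2*√X) (c(R, X) = (2*X)/(R + √(2*X)) = (2*X)/(R + √2*√X) = 2*X/(R + √2*√X))
D = -10064 (D = (8*(-21 - 16))*34 = (8*(-37))*34 = -296*34 = -10064)
D - c(U(1), -505) = -10064 - 2*(-505)/(-3 + √2*√(-505)) = -10064 - 2*(-505)/(-3 + √2*(I*√505)) = -10064 - 2*(-505)/(-3 + I*√1010) = -10064 - (-1010)/(-3 + I*√1010) = -10064 + 1010/(-3 + I*√1010)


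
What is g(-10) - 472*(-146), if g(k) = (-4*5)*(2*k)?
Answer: 69312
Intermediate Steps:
g(k) = -40*k
g(-10) - 472*(-146) = -40*(-10) - 472*(-146) = 400 + 68912 = 69312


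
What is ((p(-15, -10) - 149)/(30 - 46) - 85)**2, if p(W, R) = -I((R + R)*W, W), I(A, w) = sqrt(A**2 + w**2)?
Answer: 778373/128 - 18165*sqrt(401)/128 ≈ 3239.2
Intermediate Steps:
p(W, R) = -sqrt(W**2 + 4*R**2*W**2) (p(W, R) = -sqrt(((R + R)*W)**2 + W**2) = -sqrt(((2*R)*W)**2 + W**2) = -sqrt((2*R*W)**2 + W**2) = -sqrt(4*R**2*W**2 + W**2) = -sqrt(W**2 + 4*R**2*W**2))
((p(-15, -10) - 149)/(30 - 46) - 85)**2 = ((-sqrt((-15)**2*(1 + 4*(-10)**2)) - 149)/(30 - 46) - 85)**2 = ((-sqrt(225*(1 + 4*100)) - 149)/(-16) - 85)**2 = ((-sqrt(225*(1 + 400)) - 149)*(-1/16) - 85)**2 = ((-sqrt(225*401) - 149)*(-1/16) - 85)**2 = ((-sqrt(90225) - 149)*(-1/16) - 85)**2 = ((-15*sqrt(401) - 149)*(-1/16) - 85)**2 = ((-149 - 15*sqrt(401))*(-1/16) - 85)**2 = ((149/16 + 15*sqrt(401)/16) - 85)**2 = (-1211/16 + 15*sqrt(401)/16)**2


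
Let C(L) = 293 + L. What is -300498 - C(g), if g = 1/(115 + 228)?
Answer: -103171314/343 ≈ -3.0079e+5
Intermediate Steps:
g = 1/343 ≈ 0.0029155
-300498 - C(g) = -300498 - (293 + 1/343) = -300498 - 1*100500/343 = -300498 - 100500/343 = -103171314/343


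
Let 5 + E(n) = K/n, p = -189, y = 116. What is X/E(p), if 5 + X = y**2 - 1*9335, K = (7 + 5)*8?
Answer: -259308/347 ≈ -747.29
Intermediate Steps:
K = 96 (K = 12*8 = 96)
X = 4116 (X = -5 + (116**2 - 1*9335) = -5 + (13456 - 9335) = -5 + 4121 = 4116)
E(n) = -5 + 96/n
X/E(p) = 4116/(-5 + 96/(-189)) = 4116/(-5 + 96*(-1/189)) = 4116/(-5 - 32/63) = 4116/(-347/63) = 4116*(-63/347) = -259308/347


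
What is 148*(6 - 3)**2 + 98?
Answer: 1430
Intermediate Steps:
148*(6 - 3)**2 + 98 = 148*3**2 + 98 = 148*9 + 98 = 1332 + 98 = 1430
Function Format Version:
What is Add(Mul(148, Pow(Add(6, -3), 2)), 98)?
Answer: 1430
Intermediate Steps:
Add(Mul(148, Pow(Add(6, -3), 2)), 98) = Add(Mul(148, Pow(3, 2)), 98) = Add(Mul(148, 9), 98) = Add(1332, 98) = 1430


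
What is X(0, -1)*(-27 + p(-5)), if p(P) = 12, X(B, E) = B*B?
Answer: 0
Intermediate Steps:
X(B, E) = B²
X(0, -1)*(-27 + p(-5)) = 0²*(-27 + 12) = 0*(-15) = 0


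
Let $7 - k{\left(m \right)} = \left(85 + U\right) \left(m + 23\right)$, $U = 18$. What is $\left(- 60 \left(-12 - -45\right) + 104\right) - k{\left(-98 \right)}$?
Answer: $-9608$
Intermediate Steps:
$k{\left(m \right)} = -2362 - 103 m$ ($k{\left(m \right)} = 7 - \left(85 + 18\right) \left(m + 23\right) = 7 - 103 \left(23 + m\right) = 7 - \left(2369 + 103 m\right) = -2362 - 103 m$)
$\left(- 60 \left(-12 - -45\right) + 104\right) - k{\left(-98 \right)} = \left(- 60 \left(-12 - -45\right) + 104\right) - \left(-2362 - -10094\right) = \left(- 60 \left(-12 + 45\right) + 104\right) - \left(-2362 + 10094\right) = \left(\left(-60\right) 33 + 104\right) - 7732 = \left(-1980 + 104\right) - 7732 = -1876 - 7732 = -9608$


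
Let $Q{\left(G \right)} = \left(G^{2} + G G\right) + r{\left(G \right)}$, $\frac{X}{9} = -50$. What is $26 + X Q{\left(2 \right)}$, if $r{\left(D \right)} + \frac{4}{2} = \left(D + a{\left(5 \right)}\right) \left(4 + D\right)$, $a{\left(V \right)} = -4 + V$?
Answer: $-10774$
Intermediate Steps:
$X = -450$ ($X = 9 \left(-50\right) = -450$)
$r{\left(D \right)} = -2 + \left(1 + D\right) \left(4 + D\right)$ ($r{\left(D \right)} = -2 + \left(D + \left(-4 + 5\right)\right) \left(4 + D\right) = -2 + \left(D + 1\right) \left(4 + D\right) = -2 + \left(1 + D\right) \left(4 + D\right)$)
$Q{\left(G \right)} = 2 + 3 G^{2} + 5 G$ ($Q{\left(G \right)} = \left(G^{2} + G G\right) + \left(2 + G^{2} + 5 G\right) = \left(G^{2} + G^{2}\right) + \left(2 + G^{2} + 5 G\right) = 2 G^{2} + \left(2 + G^{2} + 5 G\right) = 2 + 3 G^{2} + 5 G$)
$26 + X Q{\left(2 \right)} = 26 - 450 \left(2 + 3 \cdot 2^{2} + 5 \cdot 2\right) = 26 - 450 \left(2 + 3 \cdot 4 + 10\right) = 26 - 450 \left(2 + 12 + 10\right) = 26 - 10800 = -10774$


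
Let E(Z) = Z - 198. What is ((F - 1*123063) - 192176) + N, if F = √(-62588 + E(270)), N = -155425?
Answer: -470664 + 2*I*√15629 ≈ -4.7066e+5 + 250.03*I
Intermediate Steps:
E(Z) = -198 + Z
F = 2*I*√15629 (F = √(-62588 + (-198 + 270)) = √(-62588 + 72) = √(-62516) = 2*I*√15629 ≈ 250.03*I)
((F - 1*123063) - 192176) + N = ((2*I*√15629 - 1*123063) - 192176) - 155425 = ((2*I*√15629 - 123063) - 192176) - 155425 = ((-123063 + 2*I*√15629) - 192176) - 155425 = (-315239 + 2*I*√15629) - 155425 = -470664 + 2*I*√15629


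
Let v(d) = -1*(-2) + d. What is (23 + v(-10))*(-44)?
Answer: -660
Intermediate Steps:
v(d) = 2 + d
(23 + v(-10))*(-44) = (23 + (2 - 10))*(-44) = (23 - 8)*(-44) = 15*(-44) = -660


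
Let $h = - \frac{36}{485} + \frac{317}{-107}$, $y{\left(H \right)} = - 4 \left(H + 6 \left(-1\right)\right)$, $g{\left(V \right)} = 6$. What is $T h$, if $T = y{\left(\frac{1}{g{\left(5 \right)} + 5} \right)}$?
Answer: $- \frac{745004}{10379} \approx -71.78$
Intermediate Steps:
$y{\left(H \right)} = 24 - 4 H$ ($y{\left(H \right)} = - 4 \left(H - 6\right) = - 4 \left(-6 + H\right) = 24 - 4 H$)
$T = \frac{260}{11}$ ($T = 24 - \frac{4}{6 + 5} = 24 - \frac{4}{11} = \frac{260}{11} \approx 23.636$)
$h = - \frac{157597}{51895}$ ($h = \left(-36\right) \frac{1}{485} + 317 \left(- \frac{1}{107}\right) = - \frac{36}{485} - \frac{317}{107} = - \frac{157597}{51895} \approx -3.0368$)
$T h = \frac{260}{11} \left(- \frac{157597}{51895}\right) = - \frac{745004}{10379}$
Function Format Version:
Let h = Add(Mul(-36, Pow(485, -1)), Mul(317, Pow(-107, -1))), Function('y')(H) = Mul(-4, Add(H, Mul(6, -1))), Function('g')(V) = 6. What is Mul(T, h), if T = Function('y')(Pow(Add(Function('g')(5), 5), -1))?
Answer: Rational(-745004, 10379) ≈ -71.780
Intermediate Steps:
Function('y')(H) = Add(24, Mul(-4, H)) (Function('y')(H) = Mul(-4, Add(H, -6)) = Mul(-4, Add(-6, H)) = Add(24, Mul(-4, H)))
T = Rational(260, 11) (T = Add(24, Mul(-4, Pow(Add(6, 5), -1))) = Add(24, Mul(-4, Pow(11, -1))) = Add(24, Mul(-4, Rational(1, 11))) = Add(24, Rational(-4, 11)) = Rational(260, 11) ≈ 23.636)
h = Rational(-157597, 51895) (h = Add(Mul(-36, Rational(1, 485)), Mul(317, Rational(-1, 107))) = Add(Rational(-36, 485), Rational(-317, 107)) = Rational(-157597, 51895) ≈ -3.0368)
Mul(T, h) = Mul(Rational(260, 11), Rational(-157597, 51895)) = Rational(-745004, 10379)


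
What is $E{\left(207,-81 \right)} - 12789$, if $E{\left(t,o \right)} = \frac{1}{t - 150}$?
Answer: $- \frac{728972}{57} \approx -12789.0$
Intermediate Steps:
$E{\left(t,o \right)} = \frac{1}{-150 + t}$
$E{\left(207,-81 \right)} - 12789 = \frac{1}{-150 + 207} - 12789 = \frac{1}{57} - 12789 = - \frac{728972}{57}$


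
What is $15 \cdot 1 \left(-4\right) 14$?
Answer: $-840$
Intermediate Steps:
$15 \cdot 1 \left(-4\right) 14 = 15 \left(-4\right) 14 = \left(-60\right) 14 = -840$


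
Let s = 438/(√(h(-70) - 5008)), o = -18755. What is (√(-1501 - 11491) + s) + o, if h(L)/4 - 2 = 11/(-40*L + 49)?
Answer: -18755 + 8*I*√203 - 219*I*√83850991/323749 ≈ -18755.0 + 107.79*I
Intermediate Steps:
h(L) = 8 + 44/(49 - 40*L) (h(L) = 8 + 4*(11/(-40*L + 49)) = 8 + 4*(11/(49 - 40*L)) = 8 + 44/(49 - 40*L))
s = -219*I*√83850991/323749 (s = 438/(√(4*(-109 + 80*(-70))/(-49 + 40*(-70)) - 5008)) = 438/(√(4*(-109 - 5600)/(-49 - 2800) - 5008)) = 438/(√(4*(-5709)/(-2849) - 5008)) = 438/(√(4*(-1/2849)*(-5709) - 5008)) = 438/(√(2076/259 - 5008)) = 438/(√(-1294996/259)) = 438/((2*I*√83850991/259)) = 438*(-I*√83850991/647498) = -219*I*√83850991/323749 ≈ -6.1943*I)
(√(-1501 - 11491) + s) + o = (√(-1501 - 11491) - 219*I*√83850991/323749) - 18755 = (√(-12992) - 219*I*√83850991/323749) - 18755 = (8*I*√203 - 219*I*√83850991/323749) - 18755 = -18755 + 8*I*√203 - 219*I*√83850991/323749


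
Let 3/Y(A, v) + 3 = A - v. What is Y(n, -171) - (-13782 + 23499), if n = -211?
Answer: -417834/43 ≈ -9717.1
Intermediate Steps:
Y(A, v) = 3/(-3 + A - v) (Y(A, v) = 3/(-3 + (A - v)) = 3/(-3 + A - v))
Y(n, -171) - (-13782 + 23499) = -3/(3 - 171 - 1*(-211)) - (-13782 + 23499) = -3/(3 - 171 + 211) - 1*9717 = -3/43 - 9717 = -417834/43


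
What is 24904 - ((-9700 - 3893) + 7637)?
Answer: 30860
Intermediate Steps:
24904 - ((-9700 - 3893) + 7637) = 24904 - (-13593 + 7637) = 24904 - 1*(-5956) = 24904 + 5956 = 30860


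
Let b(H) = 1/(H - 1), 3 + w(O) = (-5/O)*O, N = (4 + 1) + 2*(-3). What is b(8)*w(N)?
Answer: -8/7 ≈ -1.1429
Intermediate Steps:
N = -1 (N = 5 - 6 = -1)
w(O) = -8 (w(O) = -3 + (-5/O)*O = -3 - 5 = -8)
b(H) = 1/(-1 + H)
b(8)*w(N) = -8/(-1 + 8) = -8/7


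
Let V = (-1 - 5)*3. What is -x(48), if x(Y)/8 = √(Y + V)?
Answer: -8*√30 ≈ -43.818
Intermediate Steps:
V = -18 (V = -6*3 = -18)
x(Y) = 8*√(-18 + Y) (x(Y) = 8*√(Y - 18) = 8*√(-18 + Y))
-x(48) = -8*√(-18 + 48) = -8*√30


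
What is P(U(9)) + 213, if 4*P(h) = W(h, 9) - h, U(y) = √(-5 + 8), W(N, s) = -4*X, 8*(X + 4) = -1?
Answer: 1737/8 - √3/4 ≈ 216.69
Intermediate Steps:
X = -33/8 (X = -4 + (⅛)*(-1) = -4 - ⅛ = -33/8 ≈ -4.1250)
W(N, s) = 33/2 (W(N, s) = -4*(-33/8) = 33/2)
U(y) = √3
P(h) = 33/8 - h/4 (P(h) = (33/2 - h)/4 = 33/8 - h/4)
P(U(9)) + 213 = (33/8 - √3/4) + 213 = 1737/8 - √3/4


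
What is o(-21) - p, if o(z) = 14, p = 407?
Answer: -393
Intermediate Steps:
o(-21) - p = 14 - 1*407 = 14 - 407 = -393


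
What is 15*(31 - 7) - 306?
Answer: 54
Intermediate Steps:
15*(31 - 7) - 306 = 15*24 - 306 = 360 - 306 = 54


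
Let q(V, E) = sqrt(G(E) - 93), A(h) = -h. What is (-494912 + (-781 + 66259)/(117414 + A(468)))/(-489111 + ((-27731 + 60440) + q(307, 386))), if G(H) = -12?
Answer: 1467533076337786/1353343198751373 + 9646318879*I*sqrt(105)/4060029596254119 ≈ 1.0844 + 2.4346e-5*I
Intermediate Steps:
q(V, E) = I*sqrt(105) (q(V, E) = sqrt(-12 - 93) = sqrt(-105) = I*sqrt(105))
(-494912 + (-781 + 66259)/(117414 + A(468)))/(-489111 + ((-27731 + 60440) + q(307, 386))) = (-494912 + (-781 + 66259)/(117414 - 1*468))/(-489111 + ((-27731 + 60440) + I*sqrt(105))) = (-494912 + 65478/(117414 - 468))/(-489111 + (32709 + I*sqrt(105))) = (-494912 + 65478/116946)/(-456402 + I*sqrt(105)) = (-494912 + 65478*(1/116946))/(-456402 + I*sqrt(105)) = (-494912 + 10913/19491)/(-456402 + I*sqrt(105)) = -9646318879/(19491*(-456402 + I*sqrt(105)))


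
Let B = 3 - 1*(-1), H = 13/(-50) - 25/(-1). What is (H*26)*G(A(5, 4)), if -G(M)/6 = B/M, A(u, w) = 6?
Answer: -64324/25 ≈ -2573.0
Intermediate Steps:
H = 1237/50 (H = 13*(-1/50) - 25*(-1) = -13/50 + 25 = 1237/50 ≈ 24.740)
B = 4 (B = 3 + 1 = 4)
G(M) = -24/M
(H*26)*G(A(5, 4)) = ((1237/50)*26)*(-24/6) = 16081*(-24*⅙)/25 = (16081/25)*(-4) = -64324/25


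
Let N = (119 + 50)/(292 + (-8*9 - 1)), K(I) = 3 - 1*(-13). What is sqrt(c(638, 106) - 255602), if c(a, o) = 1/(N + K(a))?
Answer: 13*I*sqrt(20404187159)/3673 ≈ 505.57*I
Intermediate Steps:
K(I) = 16 (K(I) = 3 + 13 = 16)
N = 169/219 (N = 169/(292 + (-72 - 1)) = 169/(292 - 73) = 169/219 ≈ 0.77169)
c(a, o) = 219/3673 (c(a, o) = 1/(169/219 + 16) = 1/(3673/219) = 219/3673)
sqrt(c(638, 106) - 255602) = sqrt(219/3673 - 255602) = sqrt(-938825927/3673) = 13*I*sqrt(20404187159)/3673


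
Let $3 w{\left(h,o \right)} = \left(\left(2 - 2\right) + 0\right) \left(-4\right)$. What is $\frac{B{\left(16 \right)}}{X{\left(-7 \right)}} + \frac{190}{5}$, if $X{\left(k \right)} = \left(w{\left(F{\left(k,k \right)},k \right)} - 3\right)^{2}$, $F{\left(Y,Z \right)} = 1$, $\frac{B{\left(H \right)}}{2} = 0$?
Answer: $38$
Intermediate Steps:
$B{\left(H \right)} = 0$ ($B{\left(H \right)} = 2 \cdot 0 = 0$)
$w{\left(h,o \right)} = 0$ ($w{\left(h,o \right)} = \frac{\left(\left(2 - 2\right) + 0\right) \left(-4\right)}{3} = \frac{\left(0 + 0\right) \left(-4\right)}{3} = \frac{0 \left(-4\right)}{3} = \frac{1}{3} \cdot 0 = 0$)
$X{\left(k \right)} = 9$ ($X{\left(k \right)} = \left(0 - 3\right)^{2} = \left(-3\right)^{2} = 9$)
$\frac{B{\left(16 \right)}}{X{\left(-7 \right)}} + \frac{190}{5} = \frac{0}{9} + \frac{190}{5} = 0 \cdot \frac{1}{9} + 190 \cdot \frac{1}{5} = 0 + 38 = 38$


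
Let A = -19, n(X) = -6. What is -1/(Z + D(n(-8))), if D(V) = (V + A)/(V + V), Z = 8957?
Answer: -12/107509 ≈ -0.00011162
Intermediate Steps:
D(V) = (-19 + V)/(2*V) (D(V) = (V - 19)/(V + V) = (-19 + V)/((2*V)) = (-19 + V)*(1/(2*V)) = (-19 + V)/(2*V))
-1/(Z + D(n(-8))) = -1/(8957 + (1/2)*(-19 - 6)/(-6)) = -1/(8957 + (1/2)*(-1/6)*(-25)) = -1/(8957 + 25/12) = -1/107509/12 = -1*12/107509 = -12/107509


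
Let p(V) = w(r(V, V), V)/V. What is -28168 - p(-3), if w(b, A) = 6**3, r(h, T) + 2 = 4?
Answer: -28096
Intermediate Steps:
r(h, T) = 2 (r(h, T) = -2 + 4 = 2)
w(b, A) = 216
p(V) = 216/V
-28168 - p(-3) = -28168 - 216/(-3) = -28168 - 216*(-1)/3 = -28168 - 1*(-72) = -28168 + 72 = -28096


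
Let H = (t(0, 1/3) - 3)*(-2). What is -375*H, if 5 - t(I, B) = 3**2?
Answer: -5250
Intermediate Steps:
t(I, B) = -4 (t(I, B) = 5 - 1*3**2 = 5 - 1*9 = 5 - 9 = -4)
H = 14 (H = (-4 - 3)*(-2) = -7*(-2) = 14)
-375*H = -375*14 = -5250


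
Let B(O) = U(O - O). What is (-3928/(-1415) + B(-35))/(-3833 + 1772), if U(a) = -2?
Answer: -122/324035 ≈ -0.00037650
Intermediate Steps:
B(O) = -2
(-3928/(-1415) + B(-35))/(-3833 + 1772) = (-3928/(-1415) - 2)/(-3833 + 1772) = (-3928*(-1/1415) - 2)/(-2061) = (3928/1415 - 2)*(-1/2061) = (1098/1415)*(-1/2061) = -122/324035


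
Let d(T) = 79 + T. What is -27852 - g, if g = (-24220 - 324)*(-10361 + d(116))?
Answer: -249542156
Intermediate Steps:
g = 249514304 (g = (-24220 - 324)*(-10361 + (79 + 116)) = -24544*(-10361 + 195) = -24544*(-10166) = 249514304)
-27852 - g = -27852 - 1*249514304 = -27852 - 249514304 = -249542156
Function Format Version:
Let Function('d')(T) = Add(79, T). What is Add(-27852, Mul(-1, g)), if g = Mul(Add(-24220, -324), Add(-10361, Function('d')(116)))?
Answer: -249542156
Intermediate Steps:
g = 249514304 (g = Mul(Add(-24220, -324), Add(-10361, Add(79, 116))) = Mul(-24544, Add(-10361, 195)) = Mul(-24544, -10166) = 249514304)
Add(-27852, Mul(-1, g)) = Add(-27852, Mul(-1, 249514304)) = Add(-27852, -249514304) = -249542156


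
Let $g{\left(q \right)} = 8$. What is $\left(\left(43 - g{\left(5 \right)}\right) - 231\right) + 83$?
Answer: $-113$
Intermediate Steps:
$\left(\left(43 - g{\left(5 \right)}\right) - 231\right) + 83 = \left(\left(43 - 8\right) - 231\right) + 83 = \left(35 - 231\right) + 83 = -196 + 83 = -113$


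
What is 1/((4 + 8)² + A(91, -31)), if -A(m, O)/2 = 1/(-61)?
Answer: 61/8786 ≈ 0.0069429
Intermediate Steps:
A(m, O) = 2/61 (A(m, O) = -2/(-61) = -2*(-1/61) = 2/61)
1/((4 + 8)² + A(91, -31)) = 1/((4 + 8)² + 2/61) = 1/(12² + 2/61) = 1/(144 + 2/61) = 1/(8786/61) = 61/8786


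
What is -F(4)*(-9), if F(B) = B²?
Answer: 144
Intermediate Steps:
-F(4)*(-9) = -1*4²*(-9) = -1*16*(-9) = -16*(-9) = 144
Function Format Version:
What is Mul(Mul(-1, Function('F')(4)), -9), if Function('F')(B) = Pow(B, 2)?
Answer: 144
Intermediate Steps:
Mul(Mul(-1, Function('F')(4)), -9) = Mul(Mul(-1, Pow(4, 2)), -9) = Mul(Mul(-1, 16), -9) = Mul(-16, -9) = 144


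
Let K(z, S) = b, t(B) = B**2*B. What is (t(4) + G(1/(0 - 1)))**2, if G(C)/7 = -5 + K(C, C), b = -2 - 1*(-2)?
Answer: 841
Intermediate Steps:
t(B) = B**3
b = 0 (b = -2 + 2 = 0)
K(z, S) = 0
G(C) = -35 (G(C) = 7*(-5 + 0) = 7*(-5) = -35)
(t(4) + G(1/(0 - 1)))**2 = (4**3 - 35)**2 = (64 - 35)**2 = 29**2 = 841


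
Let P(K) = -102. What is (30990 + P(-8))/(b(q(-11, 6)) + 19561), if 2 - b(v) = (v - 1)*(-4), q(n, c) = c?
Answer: 30888/19583 ≈ 1.5773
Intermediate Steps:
b(v) = -2 + 4*v (b(v) = 2 - (v - 1)*(-4) = 2 - (-1 + v)*(-4) = 2 - (4 - 4*v) = 2 + (-4 + 4*v) = -2 + 4*v)
(30990 + P(-8))/(b(q(-11, 6)) + 19561) = (30990 - 102)/((-2 + 4*6) + 19561) = 30888/((-2 + 24) + 19561) = 30888/(22 + 19561) = 30888/19583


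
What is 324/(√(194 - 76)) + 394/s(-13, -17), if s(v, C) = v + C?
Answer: -197/15 + 162*√118/59 ≈ 16.693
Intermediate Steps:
s(v, C) = C + v
324/(√(194 - 76)) + 394/s(-13, -17) = 324/(√(194 - 76)) + 394/(-17 - 13) = 324/(√118) + 394/(-30) = 324*(√118/118) + 394*(-1/30) = 162*√118/59 - 197/15 = -197/15 + 162*√118/59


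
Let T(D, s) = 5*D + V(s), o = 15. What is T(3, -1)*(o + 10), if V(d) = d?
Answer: 350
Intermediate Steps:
T(D, s) = s + 5*D (T(D, s) = 5*D + s = s + 5*D)
T(3, -1)*(o + 10) = (-1 + 5*3)*(15 + 10) = (-1 + 15)*25 = 14*25 = 350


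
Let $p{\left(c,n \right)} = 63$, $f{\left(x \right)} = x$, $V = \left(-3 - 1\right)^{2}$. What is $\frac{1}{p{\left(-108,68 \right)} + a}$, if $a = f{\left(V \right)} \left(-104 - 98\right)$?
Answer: $- \frac{1}{3169} \approx -0.00031556$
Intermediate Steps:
$V = 16$ ($V = \left(-4\right)^{2} = 16$)
$a = -3232$ ($a = 16 \left(-104 - 98\right) = 16 \left(-202\right) = -3232$)
$\frac{1}{p{\left(-108,68 \right)} + a} = \frac{1}{63 - 3232} = \frac{1}{-3169} = - \frac{1}{3169}$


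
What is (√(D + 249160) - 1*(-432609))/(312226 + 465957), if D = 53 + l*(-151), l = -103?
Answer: 432609/778183 + √264766/778183 ≈ 0.55658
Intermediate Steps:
D = 15606 (D = 53 - 103*(-151) = 53 + 15553 = 15606)
(√(D + 249160) - 1*(-432609))/(312226 + 465957) = (√(15606 + 249160) - 1*(-432609))/(312226 + 465957) = (√264766 + 432609)/778183 = (432609 + √264766)*(1/778183) = 432609/778183 + √264766/778183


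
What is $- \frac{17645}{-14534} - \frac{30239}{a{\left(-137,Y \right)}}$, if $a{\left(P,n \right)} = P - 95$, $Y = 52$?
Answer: $\frac{221793633}{1685944} \approx 131.55$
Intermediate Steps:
$a{\left(P,n \right)} = -95 + P$
$- \frac{17645}{-14534} - \frac{30239}{a{\left(-137,Y \right)}} = - \frac{17645}{-14534} - \frac{30239}{-95 - 137} = \left(-17645\right) \left(- \frac{1}{14534}\right) - \frac{30239}{-232} = \frac{17645}{14534} - - \frac{30239}{232} = \frac{17645}{14534} + \frac{30239}{232} = \frac{221793633}{1685944}$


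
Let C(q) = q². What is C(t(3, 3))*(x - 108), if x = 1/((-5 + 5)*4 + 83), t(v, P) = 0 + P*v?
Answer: -726003/83 ≈ -8747.0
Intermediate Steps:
t(v, P) = P*v
x = 1/83 (x = 1/(0*4 + 83) = 1/(0 + 83) = 1/83 ≈ 0.012048)
C(t(3, 3))*(x - 108) = (3*3)²*(1/83 - 108) = 9²*(-8963/83) = 81*(-8963/83) = -726003/83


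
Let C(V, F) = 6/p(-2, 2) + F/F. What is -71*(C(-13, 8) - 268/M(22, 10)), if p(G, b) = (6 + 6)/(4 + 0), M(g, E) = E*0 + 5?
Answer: 17963/5 ≈ 3592.6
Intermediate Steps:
M(g, E) = 5 (M(g, E) = 0 + 5 = 5)
p(G, b) = 3 (p(G, b) = 12/4 = 12*(1/4) = 3)
C(V, F) = 3 (C(V, F) = 6/3 + F/F = 6*(1/3) + 1 = 2 + 1 = 3)
-71*(C(-13, 8) - 268/M(22, 10)) = -71*(3 - 268/5) = -71*(-253/5) = 17963/5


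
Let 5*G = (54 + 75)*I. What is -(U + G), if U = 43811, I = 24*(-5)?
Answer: -40715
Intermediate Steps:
I = -120
G = -3096 (G = ((54 + 75)*(-120))/5 = (129*(-120))/5 = (⅕)*(-15480) = -3096)
-(U + G) = -(43811 - 3096) = -1*40715 = -40715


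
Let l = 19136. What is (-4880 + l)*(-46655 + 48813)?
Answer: 30764448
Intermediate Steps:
(-4880 + l)*(-46655 + 48813) = (-4880 + 19136)*(-46655 + 48813) = 14256*2158 = 30764448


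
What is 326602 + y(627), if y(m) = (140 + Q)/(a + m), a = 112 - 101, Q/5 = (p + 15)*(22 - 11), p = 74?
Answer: 208377111/638 ≈ 3.2661e+5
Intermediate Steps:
Q = 4895 (Q = 5*((74 + 15)*(22 - 11)) = 5*(89*11) = 5*979 = 4895)
a = 11
y(m) = 5035/(11 + m) (y(m) = (140 + 4895)/(11 + m) = 5035/(11 + m))
326602 + y(627) = 326602 + 5035/(11 + 627) = 326602 + 5035/638 = 208377111/638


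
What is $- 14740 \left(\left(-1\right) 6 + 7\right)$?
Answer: $-14740$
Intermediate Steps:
$- 14740 \left(\left(-1\right) 6 + 7\right) = - 14740 \left(-6 + 7\right) = \left(-14740\right) 1 = -14740$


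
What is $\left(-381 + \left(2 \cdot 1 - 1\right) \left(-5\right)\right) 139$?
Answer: $-53654$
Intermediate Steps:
$\left(-381 + \left(2 \cdot 1 - 1\right) \left(-5\right)\right) 139 = \left(-381 + \left(2 - 1\right) \left(-5\right)\right) 139 = \left(-381 + 1 \left(-5\right)\right) 139 = \left(-381 - 5\right) 139 = \left(-386\right) 139 = -53654$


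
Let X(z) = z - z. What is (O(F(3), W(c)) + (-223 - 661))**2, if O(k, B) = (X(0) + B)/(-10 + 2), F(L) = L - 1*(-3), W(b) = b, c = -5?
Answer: 49942489/64 ≈ 7.8035e+5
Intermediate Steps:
X(z) = 0
F(L) = 3 + L (F(L) = L + 3 = 3 + L)
O(k, B) = -B/8 (O(k, B) = (0 + B)/(-10 + 2) = B/(-8) = B*(-1/8) = -B/8)
(O(F(3), W(c)) + (-223 - 661))**2 = (-1/8*(-5) + (-223 - 661))**2 = (5/8 - 884)**2 = (-7067/8)**2 = 49942489/64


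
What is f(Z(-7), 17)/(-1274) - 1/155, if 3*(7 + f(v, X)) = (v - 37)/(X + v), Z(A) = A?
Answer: 23/118482 ≈ 0.00019412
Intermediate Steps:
f(v, X) = -7 + (-37 + v)/(3*(X + v)) (f(v, X) = -7 + ((v - 37)/(X + v))/3 = -7 + ((-37 + v)/(X + v))/3 = -7 + (-37 + v)/(3*(X + v)))
f(Z(-7), 17)/(-1274) - 1/155 = ((-37 - 21*17 - 20*(-7))/(3*(17 - 7)))/(-1274) - 1/155 = ((⅓)*(-37 - 357 + 140)/10)*(-1/1274) - 1*1/155 = ((⅓)*(⅒)*(-254))*(-1/1274) - 1/155 = -127/15*(-1/1274) - 1/155 = 127/19110 - 1/155 = 23/118482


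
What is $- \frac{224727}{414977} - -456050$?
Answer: $\frac{189250036123}{414977} \approx 4.5605 \cdot 10^{5}$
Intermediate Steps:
$- \frac{224727}{414977} - -456050 = \left(-224727\right) \frac{1}{414977} + 456050 = - \frac{224727}{414977} + 456050 = \frac{189250036123}{414977}$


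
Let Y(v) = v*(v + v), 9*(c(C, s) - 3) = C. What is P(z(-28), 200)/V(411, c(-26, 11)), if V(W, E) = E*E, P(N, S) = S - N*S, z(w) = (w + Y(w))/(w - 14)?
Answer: 610200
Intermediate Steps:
c(C, s) = 3 + C/9
Y(v) = 2*v² (Y(v) = v*(2*v) = 2*v²)
z(w) = (w + 2*w²)/(-14 + w) (z(w) = (w + 2*w²)/(w - 14) = (w + 2*w²)/(-14 + w))
P(N, S) = S - N*S
V(W, E) = E²
P(z(-28), 200)/V(411, c(-26, 11)) = (200*(1 - (-28)*(1 + 2*(-28))/(-14 - 28)))/((3 + (⅑)*(-26))²) = (200*(1 - (-28)*(1 - 56)/(-42)))/((3 - 26/9)²) = (200*(1 - (-28)*(-1)*(-55)/42))/((⅑)²) = (200*(1 - 1*(-110/3)))/(1/81) = (200*(1 + 110/3))*81 = (200*(113/3))*81 = (22600/3)*81 = 610200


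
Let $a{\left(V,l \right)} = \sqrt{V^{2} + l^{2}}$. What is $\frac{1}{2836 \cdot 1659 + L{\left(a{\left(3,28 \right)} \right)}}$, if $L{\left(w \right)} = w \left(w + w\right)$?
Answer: $\frac{1}{4706510} \approx 2.1247 \cdot 10^{-7}$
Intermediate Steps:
$L{\left(w \right)} = 2 w^{2}$ ($L{\left(w \right)} = w 2 w = 2 w^{2}$)
$\frac{1}{2836 \cdot 1659 + L{\left(a{\left(3,28 \right)} \right)}} = \frac{1}{2836 \cdot 1659 + 2 \left(\sqrt{3^{2} + 28^{2}}\right)^{2}} = \frac{1}{4704924 + 2 \left(\sqrt{9 + 784}\right)^{2}} = \frac{1}{4704924 + 2 \left(\sqrt{793}\right)^{2}} = \frac{1}{4704924 + 2 \cdot 793} = \frac{1}{4704924 + 1586} = \frac{1}{4706510}$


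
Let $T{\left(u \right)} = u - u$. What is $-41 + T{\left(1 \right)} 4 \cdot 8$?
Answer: $-41$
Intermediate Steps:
$T{\left(u \right)} = 0$
$-41 + T{\left(1 \right)} 4 \cdot 8 = -41 + 0 \cdot 4 \cdot 8 = -41 + 0 \cdot 32 = -41 + 0 = -41$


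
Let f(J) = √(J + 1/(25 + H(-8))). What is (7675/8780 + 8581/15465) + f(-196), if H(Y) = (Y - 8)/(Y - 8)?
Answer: 38807011/27156540 + I*√132470/26 ≈ 1.429 + 13.999*I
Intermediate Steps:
H(Y) = 1 (H(Y) = (-8 + Y)/(-8 + Y) = 1)
f(J) = √(1/26 + J) (f(J) = √(J + 1/(25 + 1)) = √(J + 1/26) = √(1/26 + J))
(7675/8780 + 8581/15465) + f(-196) = (7675/8780 + 8581/15465) + √(26 + 676*(-196))/26 = (7675*(1/8780) + 8581*(1/15465)) + √(26 - 132496)/26 = (1535/1756 + 8581/15465) + √(-132470)/26 = 38807011/27156540 + (I*√132470)/26 = 38807011/27156540 + I*√132470/26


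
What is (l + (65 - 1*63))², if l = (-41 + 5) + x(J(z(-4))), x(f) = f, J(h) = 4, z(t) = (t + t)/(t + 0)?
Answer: 900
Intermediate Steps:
z(t) = 2 (z(t) = (2*t)/t = 2)
l = -32 (l = (-41 + 5) + 4 = -36 + 4 = -32)
(l + (65 - 1*63))² = (-32 + (65 - 1*63))² = (-32 + (65 - 63))² = (-32 + 2)² = (-30)² = 900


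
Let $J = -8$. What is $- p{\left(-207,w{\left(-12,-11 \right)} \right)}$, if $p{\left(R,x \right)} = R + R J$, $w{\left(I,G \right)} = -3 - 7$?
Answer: $-1449$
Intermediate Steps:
$w{\left(I,G \right)} = -10$ ($w{\left(I,G \right)} = -3 - 7 = -10$)
$p{\left(R,x \right)} = - 7 R$ ($p{\left(R,x \right)} = R + R \left(-8\right) = R - 8 R = - 7 R$)
$- p{\left(-207,w{\left(-12,-11 \right)} \right)} = - \left(-7\right) \left(-207\right) = \left(-1\right) 1449 = -1449$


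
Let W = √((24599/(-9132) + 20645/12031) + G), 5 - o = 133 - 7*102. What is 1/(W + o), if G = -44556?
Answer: 64382115912/42623265496013 - 2*I*√134459345571170578113/42623265496013 ≈ 0.0015105 - 0.0005441*I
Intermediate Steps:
o = 586 (o = 5 - (133 - 7*102) = 5 - (133 - 714) = 5 - 1*(-581) = 5 + 581 = 586)
W = I*√134459345571170578113/54933546 (W = √((24599/(-9132) + 20645/12031) - 44556) = √((24599*(-1/9132) + 20645*(1/12031)) - 44556) = √((-24599/9132 + 20645/12031) - 44556) = √(-107420429/109867092 - 44556) = √(-4895345571581/109867092) = I*√134459345571170578113/54933546 ≈ 211.09*I)
1/(W + o) = 1/(I*√134459345571170578113/54933546 + 586) = 1/(586 + I*√134459345571170578113/54933546)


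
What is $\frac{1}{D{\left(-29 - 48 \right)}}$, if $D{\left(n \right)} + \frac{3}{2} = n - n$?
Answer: $- \frac{2}{3} \approx -0.66667$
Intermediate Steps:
$D{\left(n \right)} = - \frac{3}{2}$ ($D{\left(n \right)} = - \frac{3}{2} + \left(n - n\right) = - \frac{3}{2} + 0 = - \frac{3}{2}$)
$\frac{1}{D{\left(-29 - 48 \right)}} = \frac{1}{- \frac{3}{2}} = - \frac{2}{3}$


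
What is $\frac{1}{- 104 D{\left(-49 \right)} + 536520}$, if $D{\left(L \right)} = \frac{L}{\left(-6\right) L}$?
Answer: $\frac{3}{1609612} \approx 1.8638 \cdot 10^{-6}$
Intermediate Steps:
$D{\left(L \right)} = - \frac{1}{6}$ ($D{\left(L \right)} = L \left(- \frac{1}{6 L}\right) = - \frac{1}{6}$)
$\frac{1}{- 104 D{\left(-49 \right)} + 536520} = \frac{1}{\left(-104\right) \left(- \frac{1}{6}\right) + 536520} = \frac{1}{\frac{52}{3} + 536520} = \frac{1}{\frac{1609612}{3}} = \frac{3}{1609612}$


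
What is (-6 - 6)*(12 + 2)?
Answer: -168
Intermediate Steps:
(-6 - 6)*(12 + 2) = -12*14 = -168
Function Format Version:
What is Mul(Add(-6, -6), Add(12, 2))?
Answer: -168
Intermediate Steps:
Mul(Add(-6, -6), Add(12, 2)) = Mul(-12, 14) = -168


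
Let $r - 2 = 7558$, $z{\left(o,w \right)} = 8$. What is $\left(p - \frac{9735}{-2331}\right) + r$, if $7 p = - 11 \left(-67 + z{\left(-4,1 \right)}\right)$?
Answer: $\frac{5949404}{777} \approx 7656.9$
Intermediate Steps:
$r = 7560$ ($r = 2 + 7558 = 7560$)
$p = \frac{649}{7}$ ($p = \frac{\left(-11\right) \left(-67 + 8\right)}{7} = \frac{\left(-11\right) \left(-59\right)}{7} = \frac{1}{7} \cdot 649 = \frac{649}{7} \approx 92.714$)
$\left(p - \frac{9735}{-2331}\right) + r = \left(\frac{649}{7} - \frac{9735}{-2331}\right) + 7560 = \left(\frac{649}{7} - - \frac{3245}{777}\right) + 7560 = \left(\frac{649}{7} + \frac{3245}{777}\right) + 7560 = \frac{75284}{777} + 7560 = \frac{5949404}{777}$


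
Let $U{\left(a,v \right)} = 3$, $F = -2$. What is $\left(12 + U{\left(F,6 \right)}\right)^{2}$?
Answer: $225$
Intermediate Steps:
$\left(12 + U{\left(F,6 \right)}\right)^{2} = \left(12 + 3\right)^{2} = 15^{2} = 225$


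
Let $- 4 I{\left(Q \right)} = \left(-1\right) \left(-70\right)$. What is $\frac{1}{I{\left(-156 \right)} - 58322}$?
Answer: $- \frac{2}{116679} \approx -1.7141 \cdot 10^{-5}$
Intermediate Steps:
$I{\left(Q \right)} = - \frac{35}{2}$ ($I{\left(Q \right)} = - \frac{\left(-1\right) \left(-70\right)}{4} = \left(- \frac{1}{4}\right) 70 = - \frac{35}{2}$)
$\frac{1}{I{\left(-156 \right)} - 58322} = \frac{1}{- \frac{35}{2} - 58322} = \frac{1}{- \frac{116679}{2}} = - \frac{2}{116679}$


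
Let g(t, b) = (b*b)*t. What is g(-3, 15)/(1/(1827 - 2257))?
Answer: 290250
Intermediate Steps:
g(t, b) = t*b² (g(t, b) = b²*t = t*b²)
g(-3, 15)/(1/(1827 - 2257)) = (-3*15²)/(1/(1827 - 2257)) = (-3*225)/(1/(-430)) = -675/(-1/430) = -675*(-430) = 290250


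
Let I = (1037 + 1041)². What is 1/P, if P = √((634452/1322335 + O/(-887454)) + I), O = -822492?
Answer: √374562958293248218815099170/40216847763811838 ≈ 0.00048123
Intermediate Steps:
I = 4318084 (I = 2078² = 4318084)
P = √374562958293248218815099170/9313583215 (P = √((634452/1322335 - 822492/(-887454)) + 4318084) = √((634452*(1/1322335) - 822492*(-1/887454)) + 4318084) = √((90636/188905 + 45694/49303) + 4318084) = √(13100451778/9313583215 + 4318084) = √(40216847763811838/9313583215) = √374562958293248218815099170/9313583215 ≈ 2078.0)
1/P = 1/(√374562958293248218815099170/9313583215) = √374562958293248218815099170/40216847763811838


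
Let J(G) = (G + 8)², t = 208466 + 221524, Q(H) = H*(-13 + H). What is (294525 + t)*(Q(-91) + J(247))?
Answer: 53968397835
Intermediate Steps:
t = 429990
J(G) = (8 + G)²
(294525 + t)*(Q(-91) + J(247)) = (294525 + 429990)*(-91*(-13 - 91) + (8 + 247)²) = 724515*(-91*(-104) + 255²) = 724515*(9464 + 65025) = 724515*74489 = 53968397835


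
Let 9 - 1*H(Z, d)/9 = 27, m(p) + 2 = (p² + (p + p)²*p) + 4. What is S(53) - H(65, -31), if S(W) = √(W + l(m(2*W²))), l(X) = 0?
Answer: 162 + √53 ≈ 169.28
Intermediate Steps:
m(p) = 2 + p² + 4*p³ (m(p) = -2 + ((p² + (p + p)²*p) + 4) = -2 + ((p² + (2*p)²*p) + 4) = -2 + ((p² + (4*p²)*p) + 4) = -2 + ((p² + 4*p³) + 4) = -2 + (4 + p² + 4*p³) = 2 + p² + 4*p³)
H(Z, d) = -162 (H(Z, d) = 81 - 9*27 = 81 - 243 = -162)
S(W) = √W (S(W) = √(W + 0) = √W)
S(53) - H(65, -31) = √53 - 1*(-162) = √53 + 162 = 162 + √53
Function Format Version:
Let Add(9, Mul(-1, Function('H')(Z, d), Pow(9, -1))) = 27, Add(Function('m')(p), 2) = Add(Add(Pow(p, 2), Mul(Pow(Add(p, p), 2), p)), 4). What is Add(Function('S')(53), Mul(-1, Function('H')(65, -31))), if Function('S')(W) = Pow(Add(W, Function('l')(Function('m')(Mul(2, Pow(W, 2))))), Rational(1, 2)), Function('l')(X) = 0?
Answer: Add(162, Pow(53, Rational(1, 2))) ≈ 169.28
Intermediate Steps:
Function('m')(p) = Add(2, Pow(p, 2), Mul(4, Pow(p, 3))) (Function('m')(p) = Add(-2, Add(Add(Pow(p, 2), Mul(Pow(Add(p, p), 2), p)), 4)) = Add(-2, Add(Add(Pow(p, 2), Mul(Pow(Mul(2, p), 2), p)), 4)) = Add(-2, Add(Add(Pow(p, 2), Mul(Mul(4, Pow(p, 2)), p)), 4)) = Add(-2, Add(Add(Pow(p, 2), Mul(4, Pow(p, 3))), 4)) = Add(-2, Add(4, Pow(p, 2), Mul(4, Pow(p, 3)))) = Add(2, Pow(p, 2), Mul(4, Pow(p, 3))))
Function('H')(Z, d) = -162 (Function('H')(Z, d) = Add(81, Mul(-9, 27)) = Add(81, -243) = -162)
Function('S')(W) = Pow(W, Rational(1, 2)) (Function('S')(W) = Pow(Add(W, 0), Rational(1, 2)) = Pow(W, Rational(1, 2)))
Add(Function('S')(53), Mul(-1, Function('H')(65, -31))) = Add(Pow(53, Rational(1, 2)), Mul(-1, -162)) = Add(Pow(53, Rational(1, 2)), 162) = Add(162, Pow(53, Rational(1, 2)))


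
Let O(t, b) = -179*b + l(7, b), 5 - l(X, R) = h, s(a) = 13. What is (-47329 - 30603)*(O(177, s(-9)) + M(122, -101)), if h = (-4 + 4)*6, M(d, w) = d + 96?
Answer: 163968928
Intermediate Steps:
M(d, w) = 96 + d
h = 0 (h = 0*6 = 0)
l(X, R) = 5 (l(X, R) = 5 - 1*0 = 5 + 0 = 5)
O(t, b) = 5 - 179*b (O(t, b) = -179*b + 5 = 5 - 179*b)
(-47329 - 30603)*(O(177, s(-9)) + M(122, -101)) = (-47329 - 30603)*((5 - 179*13) + (96 + 122)) = -77932*((5 - 2327) + 218) = -77932*(-2322 + 218) = -77932*(-2104) = 163968928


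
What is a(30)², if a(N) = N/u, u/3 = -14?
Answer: 25/49 ≈ 0.51020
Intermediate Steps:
u = -42 (u = 3*(-14) = -42)
a(N) = -N/42 (a(N) = N/(-42) = N*(-1/42) = -N/42)
a(30)² = (-1/42*30)² = (-5/7)² = 25/49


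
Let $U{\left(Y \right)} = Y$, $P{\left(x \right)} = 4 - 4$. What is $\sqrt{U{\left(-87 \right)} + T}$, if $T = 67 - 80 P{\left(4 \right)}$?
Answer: $2 i \sqrt{5} \approx 4.4721 i$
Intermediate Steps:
$P{\left(x \right)} = 0$ ($P{\left(x \right)} = 4 - 4 = 0$)
$T = 67$ ($T = 67 - 0 = 67 + 0 = 67$)
$\sqrt{U{\left(-87 \right)} + T} = \sqrt{-87 + 67} = \sqrt{-20} = 2 i \sqrt{5}$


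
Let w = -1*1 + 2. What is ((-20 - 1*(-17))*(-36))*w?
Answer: 108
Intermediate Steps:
w = 1 (w = -1 + 2 = 1)
((-20 - 1*(-17))*(-36))*w = ((-20 - 1*(-17))*(-36))*1 = ((-20 + 17)*(-36))*1 = -3*(-36)*1 = 108*1 = 108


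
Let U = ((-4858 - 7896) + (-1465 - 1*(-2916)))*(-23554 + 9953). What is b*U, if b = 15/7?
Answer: 329425935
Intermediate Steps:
b = 15/7 (b = 15*(⅐) = 15/7 ≈ 2.1429)
U = 153732103 (U = (-12754 + (-1465 + 2916))*(-13601) = (-12754 + 1451)*(-13601) = -11303*(-13601) = 153732103)
b*U = (15/7)*153732103 = 329425935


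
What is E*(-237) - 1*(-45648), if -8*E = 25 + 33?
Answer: 189465/4 ≈ 47366.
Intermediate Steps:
E = -29/4 (E = -(25 + 33)/8 = -⅛*58 = -29/4 ≈ -7.2500)
E*(-237) - 1*(-45648) = -29/4*(-237) - 1*(-45648) = 6873/4 + 45648 = 189465/4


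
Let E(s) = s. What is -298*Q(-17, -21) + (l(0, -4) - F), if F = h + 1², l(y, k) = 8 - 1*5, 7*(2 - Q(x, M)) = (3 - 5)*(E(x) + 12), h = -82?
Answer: -604/7 ≈ -86.286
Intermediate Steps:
Q(x, M) = 38/7 + 2*x/7 (Q(x, M) = 2 - (3 - 5)*(x + 12)/7 = 2 - (-2)*(12 + x)/7 = 2 - (-24 - 2*x)/7 = 2 + (24/7 + 2*x/7) = 38/7 + 2*x/7)
l(y, k) = 3 (l(y, k) = 8 - 5 = 3)
F = -81 (F = -82 + 1² = -82 + 1 = -81)
-298*Q(-17, -21) + (l(0, -4) - F) = -298*(38/7 + (2/7)*(-17)) + (3 - 1*(-81)) = -298*(38/7 - 34/7) + (3 + 81) = -298*4/7 + 84 = -1192/7 + 84 = -604/7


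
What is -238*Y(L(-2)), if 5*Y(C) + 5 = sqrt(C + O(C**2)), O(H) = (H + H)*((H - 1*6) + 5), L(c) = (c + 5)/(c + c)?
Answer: 238 - 119*I*sqrt(318)/40 ≈ 238.0 - 53.052*I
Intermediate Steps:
L(c) = (5 + c)/(2*c) (L(c) = (5 + c)/((2*c)) = (5 + c)*(1/(2*c)) = (5 + c)/(2*c))
O(H) = 2*H*(-1 + H) (O(H) = (2*H)*((H - 6) + 5) = (2*H)*((-6 + H) + 5) = (2*H)*(-1 + H) = 2*H*(-1 + H))
Y(C) = -1 + sqrt(C + 2*C**2*(-1 + C**2))/5
-238*Y(L(-2)) = -238*(-1 + sqrt(((1/2)*(5 - 2)/(-2))*(1 + 2*((1/2)*(5 - 2)/(-2))*(-1 + ((1/2)*(5 - 2)/(-2))**2)))/5) = -238*(-1 + sqrt(((1/2)*(-1/2)*3)*(1 + 2*((1/2)*(-1/2)*3)*(-1 + ((1/2)*(-1/2)*3)**2)))/5) = -238*(-1 + sqrt(-3*(1 + 2*(-3/4)*(-1 + (-3/4)**2))/4)/5) = -238*(-1 + sqrt(-3*(1 + 2*(-3/4)*(-1 + 9/16))/4)/5) = -238*(-1 + sqrt(-3*(1 + 2*(-3/4)*(-7/16))/4)/5) = -238*(-1 + sqrt(-3*(1 + 21/32)/4)/5) = -238*(-1 + sqrt(-3/4*53/32)/5) = -238*(-1 + sqrt(-159/128)/5) = -238*(-1 + (I*sqrt(318)/16)/5) = -238*(-1 + I*sqrt(318)/80) = 238 - 119*I*sqrt(318)/40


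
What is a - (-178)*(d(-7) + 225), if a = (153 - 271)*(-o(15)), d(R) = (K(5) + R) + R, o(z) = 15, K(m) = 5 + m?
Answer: 41108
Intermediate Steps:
d(R) = 10 + 2*R (d(R) = ((5 + 5) + R) + R = (10 + R) + R = 10 + 2*R)
a = 1770 (a = (153 - 271)*(-1*15) = -118*(-15) = 1770)
a - (-178)*(d(-7) + 225) = 1770 - (-178)*((10 + 2*(-7)) + 225) = 1770 - (-178)*((10 - 14) + 225) = 1770 - (-178)*(-4 + 225) = 1770 - (-178)*221 = 1770 - 1*(-39338) = 1770 + 39338 = 41108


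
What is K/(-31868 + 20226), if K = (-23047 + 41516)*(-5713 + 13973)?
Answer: -76276970/5821 ≈ -13104.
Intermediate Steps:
K = 152553940 (K = 18469*8260 = 152553940)
K/(-31868 + 20226) = 152553940/(-31868 + 20226) = 152553940/(-11642) = 152553940*(-1/11642) = -76276970/5821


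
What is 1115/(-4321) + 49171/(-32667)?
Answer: -248891596/141154107 ≈ -1.7633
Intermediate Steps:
1115/(-4321) + 49171/(-32667) = 1115*(-1/4321) + 49171*(-1/32667) = -1115/4321 - 49171/32667 = -248891596/141154107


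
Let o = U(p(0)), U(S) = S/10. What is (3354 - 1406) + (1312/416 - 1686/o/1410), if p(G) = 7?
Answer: 8337779/4277 ≈ 1949.4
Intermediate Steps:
U(S) = S/10 (U(S) = S*(⅒) = S/10)
o = 7/10 (o = (⅒)*7 = 7/10 ≈ 0.70000)
(3354 - 1406) + (1312/416 - 1686/o/1410) = (3354 - 1406) + (1312/416 - 1686/7/10/1410) = 1948 + (1312*(1/416) - 1686*10/7*(1/1410)) = 1948 + (41/13 - 16860/7*1/1410) = 1948 + (41/13 - 562/329) = 1948 + 6183/4277 = 8337779/4277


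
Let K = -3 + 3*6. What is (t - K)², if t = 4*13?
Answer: 1369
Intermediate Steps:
K = 15 (K = -3 + 18 = 15)
t = 52
(t - K)² = (52 - 1*15)² = (52 - 15)² = 37² = 1369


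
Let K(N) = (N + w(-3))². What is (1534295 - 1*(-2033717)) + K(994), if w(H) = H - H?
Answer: 4556048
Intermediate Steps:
w(H) = 0
K(N) = N² (K(N) = (N + 0)² = N²)
(1534295 - 1*(-2033717)) + K(994) = (1534295 - 1*(-2033717)) + 994² = (1534295 + 2033717) + 988036 = 3568012 + 988036 = 4556048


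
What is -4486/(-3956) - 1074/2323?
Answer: 134179/199778 ≈ 0.67164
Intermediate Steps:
-4486/(-3956) - 1074/2323 = -4486*(-1/3956) - 1074*1/2323 = 2243/1978 - 1074/2323 = 134179/199778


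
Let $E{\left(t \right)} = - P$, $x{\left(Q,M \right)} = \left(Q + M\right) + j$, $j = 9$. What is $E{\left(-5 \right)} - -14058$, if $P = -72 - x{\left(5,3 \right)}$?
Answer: $14147$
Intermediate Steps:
$x{\left(Q,M \right)} = 9 + M + Q$ ($x{\left(Q,M \right)} = \left(Q + M\right) + 9 = \left(M + Q\right) + 9 = 9 + M + Q$)
$P = -89$ ($P = -72 - \left(9 + 3 + 5\right) = -72 - 17 = -89$)
$E{\left(t \right)} = 89$ ($E{\left(t \right)} = \left(-1\right) \left(-89\right) = 89$)
$E{\left(-5 \right)} - -14058 = 89 - -14058 = 89 + 14058 = 14147$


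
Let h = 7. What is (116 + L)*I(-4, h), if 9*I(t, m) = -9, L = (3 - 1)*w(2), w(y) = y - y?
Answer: -116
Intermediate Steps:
w(y) = 0
L = 0 (L = (3 - 1)*0 = 2*0 = 0)
I(t, m) = -1 (I(t, m) = (1/9)*(-9) = -1)
(116 + L)*I(-4, h) = (116 + 0)*(-1) = 116*(-1) = -116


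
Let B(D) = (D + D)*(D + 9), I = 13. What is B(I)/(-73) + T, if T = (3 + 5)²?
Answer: 4100/73 ≈ 56.164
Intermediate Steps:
B(D) = 2*D*(9 + D) (B(D) = (2*D)*(9 + D) = 2*D*(9 + D))
T = 64 (T = 8² = 64)
B(I)/(-73) + T = (2*13*(9 + 13))/(-73) + 64 = -2*13*22/73 + 64 = -1/73*572 + 64 = -572/73 + 64 = 4100/73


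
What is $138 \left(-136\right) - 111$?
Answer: $-18879$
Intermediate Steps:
$138 \left(-136\right) - 111 = -18768 - 111 = -18879$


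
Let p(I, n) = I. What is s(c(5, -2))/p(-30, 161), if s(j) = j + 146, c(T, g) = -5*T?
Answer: -121/30 ≈ -4.0333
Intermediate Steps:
s(j) = 146 + j
s(c(5, -2))/p(-30, 161) = (146 - 5*5)/(-30) = (146 - 25)*(-1/30) = 121*(-1/30) = -121/30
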